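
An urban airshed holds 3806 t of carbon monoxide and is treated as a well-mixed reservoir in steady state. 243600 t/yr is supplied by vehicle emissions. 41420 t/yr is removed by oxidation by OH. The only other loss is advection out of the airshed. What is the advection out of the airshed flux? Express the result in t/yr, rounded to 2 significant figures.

200000 t/yr

At steady state ΣF_in = ΣF_out.
ΣF_in = 243600 t/yr.
Advection out of the airshed flux = ΣF_in − (41420) = 243600 − 41420 = 202200 t/yr.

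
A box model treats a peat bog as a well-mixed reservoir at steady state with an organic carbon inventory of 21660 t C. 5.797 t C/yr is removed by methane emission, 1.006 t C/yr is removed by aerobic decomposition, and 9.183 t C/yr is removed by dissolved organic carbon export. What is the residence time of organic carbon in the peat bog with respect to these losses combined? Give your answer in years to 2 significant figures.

1400 yr

Total removal = 5.797 + 1.006 + 9.183 = 15.986 t C/yr.
τ = M / ΣF_out = 21660 / 15.986 = 1355 yr.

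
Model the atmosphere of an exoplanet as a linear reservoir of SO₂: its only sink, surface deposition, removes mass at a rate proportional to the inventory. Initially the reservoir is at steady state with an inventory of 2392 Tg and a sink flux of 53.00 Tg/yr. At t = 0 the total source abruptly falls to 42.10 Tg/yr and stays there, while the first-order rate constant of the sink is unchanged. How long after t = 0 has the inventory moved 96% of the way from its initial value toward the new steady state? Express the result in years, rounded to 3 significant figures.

τ = M₀/F₀ = 2392/53.00 = 45.13 yr.
The remaining gap fraction is e^(−t/τ); 96% covered ⇒ e^(−t/τ) = 0.0400.
t = −τ ln(0.0400) = 45.13 × 3.219 = 145.3 yr.

145 yr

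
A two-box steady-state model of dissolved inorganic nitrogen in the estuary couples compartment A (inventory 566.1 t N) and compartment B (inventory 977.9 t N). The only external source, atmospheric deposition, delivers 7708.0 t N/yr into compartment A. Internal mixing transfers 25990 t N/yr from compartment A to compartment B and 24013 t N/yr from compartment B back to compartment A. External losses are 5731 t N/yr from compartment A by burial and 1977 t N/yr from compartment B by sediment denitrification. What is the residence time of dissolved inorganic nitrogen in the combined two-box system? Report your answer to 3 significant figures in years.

0.200 yr

Residence time in the combined system uses the total inventory and the total *external* removal — internal exchanges between the two boxes cancel.
M_total = 566.1 + 977.9 = 1544.0 t N.
ΣF_external_out = 5731 + 1977 = 7708.0 t N/yr.
τ = M_total / ΣF_ext = 1544.0 / 7708.0 = 0.2003 yr.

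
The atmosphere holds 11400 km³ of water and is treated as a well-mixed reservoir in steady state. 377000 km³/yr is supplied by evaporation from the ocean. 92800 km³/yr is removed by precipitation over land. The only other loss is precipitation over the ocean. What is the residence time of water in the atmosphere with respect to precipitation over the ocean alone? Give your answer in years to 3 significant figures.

At steady state ΣF_in = ΣF_out.
ΣF_in = 377000 km³/yr.
Precipitation over the ocean flux = ΣF_in − (92800) = 377000 − 92800 = 284200 km³/yr.
τ = M / F = 11400 / 284200 = 0.04011 yr.

0.0401 yr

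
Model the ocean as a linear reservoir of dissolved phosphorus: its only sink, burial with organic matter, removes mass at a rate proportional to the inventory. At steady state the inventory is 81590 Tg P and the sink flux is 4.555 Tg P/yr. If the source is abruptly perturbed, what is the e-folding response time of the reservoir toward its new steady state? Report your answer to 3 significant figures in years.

For a linear reservoir the response time equals the residence time τ = M/F.
τ = 81590 / 4.555 = 17910 yr.

17900 yr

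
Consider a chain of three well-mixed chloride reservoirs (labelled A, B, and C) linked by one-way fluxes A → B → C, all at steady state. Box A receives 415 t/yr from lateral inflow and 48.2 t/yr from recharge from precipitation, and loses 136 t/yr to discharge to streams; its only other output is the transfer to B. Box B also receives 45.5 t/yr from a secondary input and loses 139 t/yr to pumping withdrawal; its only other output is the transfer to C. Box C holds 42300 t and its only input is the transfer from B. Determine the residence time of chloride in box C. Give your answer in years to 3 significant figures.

181 yr

Box A: F(A→B) = (415 + 48.2) − 136 = 327.20 t/yr.
Box B: F(B→C) = (327.20 + 45.5) − 139 = 233.70 t/yr.
Box C throughput = its input = 233.70 t/yr; τ = 42300 / 233.70 = 181.0 yr.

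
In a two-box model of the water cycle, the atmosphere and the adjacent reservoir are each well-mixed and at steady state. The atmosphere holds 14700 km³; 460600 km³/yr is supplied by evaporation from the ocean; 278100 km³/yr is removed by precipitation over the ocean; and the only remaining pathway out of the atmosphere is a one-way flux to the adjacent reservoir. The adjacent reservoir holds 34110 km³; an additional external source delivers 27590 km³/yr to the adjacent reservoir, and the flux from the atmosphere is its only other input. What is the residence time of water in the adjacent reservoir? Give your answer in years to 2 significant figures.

0.16 yr

Balance the atmosphere: ΣF_in = 460600 km³/yr.
Flux to the adjacent reservoir = ΣF_in − (278100) = 182500 km³/yr.
Total input to the adjacent reservoir = 182500 + 27590 = 210090 km³/yr; at steady state this equals its total output.
τ = M / F = 34110 / 210090 = 0.1624 yr.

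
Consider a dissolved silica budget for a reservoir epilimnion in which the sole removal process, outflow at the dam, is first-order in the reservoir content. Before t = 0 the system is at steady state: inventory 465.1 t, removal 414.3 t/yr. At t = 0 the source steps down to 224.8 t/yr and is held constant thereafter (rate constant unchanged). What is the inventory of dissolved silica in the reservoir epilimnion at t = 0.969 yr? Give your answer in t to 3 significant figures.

342 t

τ = M₀/F₀ = 465.1/414.3 = 1.123 yr; rate constant k = 1/τ.
New steady state M_∞ = F₁/k = F₁·τ = 224.8 × 1.123 = 252.36 t.
M(t) = M_∞ + (M₀ − M_∞)·e^(−t/τ); t/τ = 0.969/1.123 = 0.8632, so e^(−t/τ) = 0.4218.
M(t) = 252.36 + 212.7 × 0.4218 = 342.10 t.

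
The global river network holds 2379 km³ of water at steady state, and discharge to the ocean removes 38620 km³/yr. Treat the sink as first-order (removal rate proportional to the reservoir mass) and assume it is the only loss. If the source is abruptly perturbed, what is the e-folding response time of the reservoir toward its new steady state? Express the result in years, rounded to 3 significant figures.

For a linear reservoir the response time equals the residence time τ = M/F.
τ = 2379 / 38620 = 0.06160 yr.

0.0616 yr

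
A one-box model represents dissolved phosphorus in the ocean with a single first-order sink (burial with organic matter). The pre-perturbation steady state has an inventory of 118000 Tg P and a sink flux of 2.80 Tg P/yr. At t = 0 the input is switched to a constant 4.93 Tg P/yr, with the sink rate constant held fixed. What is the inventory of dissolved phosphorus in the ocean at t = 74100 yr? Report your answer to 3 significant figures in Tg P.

192000 Tg P

The sink rate constant is k = F₀/M₀ = 2.80/118000 = 2.373×10^-5 yr⁻¹.
Solving dM/dt = F₁ − kM with M(0) = M₀ gives M(t) = F₁/k + (M₀ − F₁/k)·e^(−kt).
F₁/k = 4.93/2.373×10^-5 = 207760 Tg P; kt = 2.373×10^-5 × 74100 = 1.758, e^(−kt) = 0.1723.
M(74100) = 207760 + (118000 − 207760) × 0.1723 = 207760 − 15470 = 192290 Tg P.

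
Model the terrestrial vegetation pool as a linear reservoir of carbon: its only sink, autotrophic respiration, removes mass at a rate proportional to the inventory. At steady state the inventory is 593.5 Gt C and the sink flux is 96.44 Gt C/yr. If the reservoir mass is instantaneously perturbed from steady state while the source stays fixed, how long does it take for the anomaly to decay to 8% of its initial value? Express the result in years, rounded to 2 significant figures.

For a linear reservoir the anomaly decays as exp(−t/τ) with τ = M/F = 593.5/96.44 = 6.154 yr.
exp(−t/τ) = 0.08 ⇒ t = −τ ln(0.08) = 6.154 × 2.526 = 15.54 yr.

16 yr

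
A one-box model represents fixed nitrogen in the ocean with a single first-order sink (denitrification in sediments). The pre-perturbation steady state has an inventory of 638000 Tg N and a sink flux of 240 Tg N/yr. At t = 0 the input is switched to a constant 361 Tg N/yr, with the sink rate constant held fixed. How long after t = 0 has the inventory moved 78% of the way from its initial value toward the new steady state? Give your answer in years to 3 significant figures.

4030 yr

τ = M₀/F₀ = 638000/240 = 2658 yr.
The remaining gap fraction is e^(−t/τ); 78% covered ⇒ e^(−t/τ) = 0.220.
t = −τ ln(0.220) = 2658 × 1.514 = 4025 yr.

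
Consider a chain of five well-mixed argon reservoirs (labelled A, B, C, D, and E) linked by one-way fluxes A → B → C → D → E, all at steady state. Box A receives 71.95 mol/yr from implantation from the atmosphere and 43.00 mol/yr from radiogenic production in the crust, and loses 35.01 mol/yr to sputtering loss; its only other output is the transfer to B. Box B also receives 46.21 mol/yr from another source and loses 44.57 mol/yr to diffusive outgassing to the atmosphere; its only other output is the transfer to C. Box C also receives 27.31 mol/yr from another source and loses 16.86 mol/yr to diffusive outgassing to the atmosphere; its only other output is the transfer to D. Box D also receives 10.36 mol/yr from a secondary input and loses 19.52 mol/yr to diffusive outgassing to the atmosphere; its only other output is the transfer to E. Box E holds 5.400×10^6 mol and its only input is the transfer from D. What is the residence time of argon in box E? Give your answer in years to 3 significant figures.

65200 yr

Box A: F(A→B) = (71.95 + 43.00) − 35.01 = 79.940 mol/yr.
Box B: F(B→C) = (79.940 + 46.21) − 44.57 = 81.580 mol/yr.
Box C: F(C→D) = (81.580 + 27.31) − 16.86 = 92.030 mol/yr.
Box D: F(D→E) = (92.030 + 10.36) − 19.52 = 82.870 mol/yr.
Box E throughput = its input = 82.870 mol/yr; τ = 5.400×10^6 / 82.870 = 65160 yr.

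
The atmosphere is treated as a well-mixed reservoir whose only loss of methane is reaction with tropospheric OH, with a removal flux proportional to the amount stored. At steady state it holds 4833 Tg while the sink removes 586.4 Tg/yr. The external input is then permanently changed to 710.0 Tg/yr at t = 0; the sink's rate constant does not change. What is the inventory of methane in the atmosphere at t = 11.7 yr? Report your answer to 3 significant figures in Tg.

5610 Tg

The sink rate constant is k = F₀/M₀ = 586.4/4833 = 0.1213 yr⁻¹.
Solving dM/dt = F₁ − kM with M(0) = M₀ gives M(t) = F₁/k + (M₀ − F₁/k)·e^(−kt).
F₁/k = 710.0/0.1213 = 5851.7 Tg; kt = 0.1213 × 11.7 = 1.420, e^(−kt) = 0.2418.
M(11.7) = 5851.7 + (4833 − 5851.7) × 0.2418 = 5851.7 − 246.3 = 5605.4 Tg.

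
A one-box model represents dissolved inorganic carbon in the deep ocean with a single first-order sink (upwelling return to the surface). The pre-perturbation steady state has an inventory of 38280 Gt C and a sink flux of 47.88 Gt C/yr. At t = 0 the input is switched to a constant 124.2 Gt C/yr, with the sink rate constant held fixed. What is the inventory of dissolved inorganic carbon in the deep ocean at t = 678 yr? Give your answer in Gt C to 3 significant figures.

73200 Gt C

τ = M₀/F₀ = 38280/47.88 = 799.5 yr; rate constant k = 1/τ.
New steady state M_∞ = F₁/k = F₁·τ = 124.2 × 799.5 = 99298 Gt C.
M(t) = M_∞ + (M₀ − M_∞)·e^(−t/τ); t/τ = 678/799.5 = 0.8480, so e^(−t/τ) = 0.4283.
M(t) = 99298 − 61020 × 0.4283 = 73166 Gt C.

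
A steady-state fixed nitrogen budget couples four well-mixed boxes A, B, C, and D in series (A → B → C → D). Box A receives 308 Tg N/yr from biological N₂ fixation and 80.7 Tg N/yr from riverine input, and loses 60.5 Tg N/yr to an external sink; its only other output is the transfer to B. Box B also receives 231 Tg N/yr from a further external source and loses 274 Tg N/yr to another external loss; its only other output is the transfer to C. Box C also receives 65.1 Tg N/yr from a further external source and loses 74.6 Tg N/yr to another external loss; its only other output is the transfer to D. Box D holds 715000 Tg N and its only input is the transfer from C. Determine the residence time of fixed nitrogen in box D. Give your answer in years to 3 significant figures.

Box A: F(A→B) = (308 + 80.7) − 60.5 = 328.20 Tg N/yr.
Box B: F(B→C) = (328.20 + 231) − 274 = 285.20 Tg N/yr.
Box C: F(C→D) = (285.20 + 65.1) − 74.6 = 275.70 Tg N/yr.
Box D throughput = its input = 275.70 Tg N/yr; τ = 715000 / 275.70 = 2593 yr.

2590 yr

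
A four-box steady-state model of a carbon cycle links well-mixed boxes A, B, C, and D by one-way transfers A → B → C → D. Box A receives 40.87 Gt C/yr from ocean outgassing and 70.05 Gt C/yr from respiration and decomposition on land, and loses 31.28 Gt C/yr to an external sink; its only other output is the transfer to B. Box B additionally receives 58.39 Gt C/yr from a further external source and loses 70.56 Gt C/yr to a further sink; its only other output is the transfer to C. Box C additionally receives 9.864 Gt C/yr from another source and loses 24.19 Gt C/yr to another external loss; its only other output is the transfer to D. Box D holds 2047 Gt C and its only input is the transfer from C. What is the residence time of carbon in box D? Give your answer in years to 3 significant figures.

38.5 yr

Box A: F(A→B) = (40.87 + 70.05) − 31.28 = 79.640 Gt C/yr.
Box B: F(B→C) = (79.640 + 58.39) − 70.56 = 67.470 Gt C/yr.
Box C: F(C→D) = (67.470 + 9.864) − 24.19 = 53.144 Gt C/yr.
Box D throughput = its input = 53.144 Gt C/yr; τ = 2047 / 53.144 = 38.52 yr.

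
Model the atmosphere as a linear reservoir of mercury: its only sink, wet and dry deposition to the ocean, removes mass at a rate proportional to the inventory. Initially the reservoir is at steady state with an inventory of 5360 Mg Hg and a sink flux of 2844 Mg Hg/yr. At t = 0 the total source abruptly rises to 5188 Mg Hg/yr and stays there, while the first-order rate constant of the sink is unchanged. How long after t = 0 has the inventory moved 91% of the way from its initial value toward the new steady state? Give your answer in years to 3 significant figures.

τ = M₀/F₀ = 5360/2844 = 1.885 yr.
The remaining gap fraction is e^(−t/τ); 91% covered ⇒ e^(−t/τ) = 0.0900.
t = −τ ln(0.0900) = 1.885 × 2.408 = 4.538 yr.

4.54 yr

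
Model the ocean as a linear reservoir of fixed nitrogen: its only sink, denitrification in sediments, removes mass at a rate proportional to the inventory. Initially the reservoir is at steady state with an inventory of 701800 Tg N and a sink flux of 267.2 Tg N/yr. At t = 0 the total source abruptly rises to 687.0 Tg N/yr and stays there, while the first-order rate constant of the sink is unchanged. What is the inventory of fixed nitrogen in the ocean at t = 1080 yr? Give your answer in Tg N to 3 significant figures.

Residence time τ = M₀/F₀ = 2626 yr. The eventual steady state is M_∞ = M₀·(F₁/F₀) = 701800 × 687.0/267.2 = 1.8044×10^6 Tg N.
The anomaly ΔM(t) = M(t) − M_∞ decays as ΔM₀·e^(−t/τ) with ΔM₀ = 701800 − 1.8044×10^6 = −1.103×10^6 Tg N.
At t = 1080 yr, e^(−t/τ) = e^(−0.4112) = 0.6629, so ΔM = −730900 Tg N and M = 1.8044×10^6 − 730900 = 1.0735×10^6 Tg N.

1.07×10^6 Tg N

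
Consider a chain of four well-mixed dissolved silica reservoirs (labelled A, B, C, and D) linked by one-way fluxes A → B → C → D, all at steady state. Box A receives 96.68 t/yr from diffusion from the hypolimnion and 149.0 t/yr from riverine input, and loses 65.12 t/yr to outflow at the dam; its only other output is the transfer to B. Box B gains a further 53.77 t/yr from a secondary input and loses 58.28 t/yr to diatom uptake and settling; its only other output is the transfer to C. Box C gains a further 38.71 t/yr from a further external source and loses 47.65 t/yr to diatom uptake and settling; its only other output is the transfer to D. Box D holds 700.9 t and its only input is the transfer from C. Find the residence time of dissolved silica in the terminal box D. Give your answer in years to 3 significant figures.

Box A: F(A→B) = (96.68 + 149.0) − 65.12 = 180.56 t/yr.
Box B: F(B→C) = (180.56 + 53.77) − 58.28 = 176.05 t/yr.
Box C: F(C→D) = (176.05 + 38.71) − 47.65 = 167.11 t/yr.
Box D throughput = its input = 167.11 t/yr; τ = 700.9 / 167.11 = 4.194 yr.

4.19 yr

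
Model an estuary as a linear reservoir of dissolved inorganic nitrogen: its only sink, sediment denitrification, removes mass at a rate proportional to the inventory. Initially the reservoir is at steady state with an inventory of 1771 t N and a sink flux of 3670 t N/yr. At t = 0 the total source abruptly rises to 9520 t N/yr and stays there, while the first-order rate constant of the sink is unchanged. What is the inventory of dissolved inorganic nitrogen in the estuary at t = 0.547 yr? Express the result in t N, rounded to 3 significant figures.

3690 t N

τ = M₀/F₀ = 1771/3670 = 0.4826 yr; rate constant k = 1/τ.
New steady state M_∞ = F₁/k = F₁·τ = 9520 × 0.4826 = 4594.0 t N.
M(t) = M_∞ + (M₀ − M_∞)·e^(−t/τ); t/τ = 0.547/0.4826 = 1.134, so e^(−t/τ) = 0.3219.
M(t) = 4594.0 − 2823 × 0.3219 = 3685.3 t N.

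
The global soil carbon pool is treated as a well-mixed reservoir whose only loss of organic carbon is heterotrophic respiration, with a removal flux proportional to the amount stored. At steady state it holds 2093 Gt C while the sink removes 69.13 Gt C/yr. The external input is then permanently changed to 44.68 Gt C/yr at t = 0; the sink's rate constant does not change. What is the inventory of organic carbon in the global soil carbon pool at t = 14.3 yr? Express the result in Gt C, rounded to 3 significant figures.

Residence time τ = M₀/F₀ = 30.28 yr. The eventual steady state is M_∞ = M₀·(F₁/F₀) = 2093 × 44.68/69.13 = 1352.7 Gt C.
The anomaly ΔM(t) = M(t) − M_∞ decays as ΔM₀·e^(−t/τ) with ΔM₀ = 2093 − 1352.7 = 740.3 Gt C.
At t = 14.3 yr, e^(−t/τ) = e^(−0.4723) = 0.6236, so ΔM = 461.6 Gt C and M = 1352.7 + 461.6 = 1814.3 Gt C.

1810 Gt C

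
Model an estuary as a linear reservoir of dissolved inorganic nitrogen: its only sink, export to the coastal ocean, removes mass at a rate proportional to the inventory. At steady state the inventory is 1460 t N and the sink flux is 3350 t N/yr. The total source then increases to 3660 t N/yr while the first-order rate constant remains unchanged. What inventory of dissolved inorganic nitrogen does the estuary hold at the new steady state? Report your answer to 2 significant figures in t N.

Rate constant k = F/M = 3350 / 1460 = 2.295 yr⁻¹.
At the new steady state, source = k·M_new ⇒ M_new = 3660 / 2.295 = 1595 t N.
(Equivalently M_new = M × F_new/F_old = 1460 × 3660/3350.)

1600 t N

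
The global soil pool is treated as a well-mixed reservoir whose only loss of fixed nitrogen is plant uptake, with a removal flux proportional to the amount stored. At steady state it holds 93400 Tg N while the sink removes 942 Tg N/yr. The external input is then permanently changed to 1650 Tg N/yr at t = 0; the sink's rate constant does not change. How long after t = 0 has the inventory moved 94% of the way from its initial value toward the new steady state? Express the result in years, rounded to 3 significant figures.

279 yr

τ = M₀/F₀ = 93400/942 = 99.15 yr.
The remaining gap fraction is e^(−t/τ); 94% covered ⇒ e^(−t/τ) = 0.0600.
t = −τ ln(0.0600) = 99.15 × 2.813 = 279.0 yr.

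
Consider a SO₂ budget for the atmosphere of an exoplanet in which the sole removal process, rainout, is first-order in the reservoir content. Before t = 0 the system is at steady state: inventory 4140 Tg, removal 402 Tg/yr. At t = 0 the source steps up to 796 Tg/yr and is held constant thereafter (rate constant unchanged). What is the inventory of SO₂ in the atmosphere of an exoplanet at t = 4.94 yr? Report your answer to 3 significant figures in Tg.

5690 Tg

Residence time τ = M₀/F₀ = 10.30 yr. The eventual steady state is M_∞ = M₀·(F₁/F₀) = 4140 × 796/402 = 8197.6 Tg.
The anomaly ΔM(t) = M(t) − M_∞ decays as ΔM₀·e^(−t/τ) with ΔM₀ = 4140 − 8197.6 = −4058 Tg.
At t = 4.94 yr, e^(−t/τ) = e^(−0.4797) = 0.6190, so ΔM = −2512 Tg and M = 8197.6 − 2512 = 5686.0 Tg.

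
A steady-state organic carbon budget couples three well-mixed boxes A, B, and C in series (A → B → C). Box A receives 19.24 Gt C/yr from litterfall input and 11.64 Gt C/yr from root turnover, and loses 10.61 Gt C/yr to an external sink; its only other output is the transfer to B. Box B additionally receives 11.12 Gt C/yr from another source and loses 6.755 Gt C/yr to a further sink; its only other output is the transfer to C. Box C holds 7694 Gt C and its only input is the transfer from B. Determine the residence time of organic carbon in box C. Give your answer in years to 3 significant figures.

312 yr

Box A: F(A→B) = (19.24 + 11.64) − 10.61 = 20.270 Gt C/yr.
Box B: F(B→C) = (20.270 + 11.12) − 6.755 = 24.635 Gt C/yr.
Box C throughput = its input = 24.635 Gt C/yr; τ = 7694 / 24.635 = 312.3 yr.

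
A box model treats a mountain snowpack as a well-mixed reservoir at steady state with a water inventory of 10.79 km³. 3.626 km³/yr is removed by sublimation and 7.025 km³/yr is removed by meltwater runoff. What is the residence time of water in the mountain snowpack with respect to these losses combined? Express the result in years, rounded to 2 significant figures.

Total removal = 3.626 + 7.025 = 10.651 km³/yr.
τ = M / ΣF_out = 10.79 / 10.651 = 1.013 yr.

1.0 yr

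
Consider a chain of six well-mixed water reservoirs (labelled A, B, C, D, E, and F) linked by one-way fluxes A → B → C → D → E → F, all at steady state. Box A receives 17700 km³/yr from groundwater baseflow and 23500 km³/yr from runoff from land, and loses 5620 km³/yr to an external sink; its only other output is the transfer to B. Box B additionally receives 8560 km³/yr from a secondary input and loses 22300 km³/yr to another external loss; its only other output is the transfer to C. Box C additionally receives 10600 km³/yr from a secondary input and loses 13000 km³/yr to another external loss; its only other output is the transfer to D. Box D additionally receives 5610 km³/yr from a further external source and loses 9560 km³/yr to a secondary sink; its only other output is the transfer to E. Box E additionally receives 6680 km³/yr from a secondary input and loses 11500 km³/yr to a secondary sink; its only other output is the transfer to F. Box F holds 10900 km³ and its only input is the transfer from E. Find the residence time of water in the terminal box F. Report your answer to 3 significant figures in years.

1.02 yr

Box A: F(A→B) = (17700 + 23500) − 5620 = 35580 km³/yr.
Box B: F(B→C) = (35580 + 8560) − 22300 = 21840 km³/yr.
Box C: F(C→D) = (21840 + 10600) − 13000 = 19440 km³/yr.
Box D: F(D→E) = (19440 + 5610) − 9560 = 15490 km³/yr.
Box E: F(E→F) = (15490 + 6680) − 11500 = 10670 km³/yr.
Box F throughput = its input = 10670 km³/yr; τ = 10900 / 10670 = 1.022 yr.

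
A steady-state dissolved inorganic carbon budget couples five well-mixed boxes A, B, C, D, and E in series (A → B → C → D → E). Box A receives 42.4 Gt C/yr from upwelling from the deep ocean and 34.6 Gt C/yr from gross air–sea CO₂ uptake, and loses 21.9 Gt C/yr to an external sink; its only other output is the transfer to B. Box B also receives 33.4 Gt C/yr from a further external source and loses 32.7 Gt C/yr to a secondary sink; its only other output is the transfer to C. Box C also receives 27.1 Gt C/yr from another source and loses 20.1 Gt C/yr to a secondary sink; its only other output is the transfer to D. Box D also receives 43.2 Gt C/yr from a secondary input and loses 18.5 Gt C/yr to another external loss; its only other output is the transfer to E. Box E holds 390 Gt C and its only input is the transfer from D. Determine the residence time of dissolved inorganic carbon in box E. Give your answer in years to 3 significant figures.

4.46 yr

Box A: F(A→B) = (42.4 + 34.6) − 21.9 = 55.100 Gt C/yr.
Box B: F(B→C) = (55.100 + 33.4) − 32.7 = 55.800 Gt C/yr.
Box C: F(C→D) = (55.800 + 27.1) − 20.1 = 62.800 Gt C/yr.
Box D: F(D→E) = (62.800 + 43.2) − 18.5 = 87.500 Gt C/yr.
Box E throughput = its input = 87.500 Gt C/yr; τ = 390 / 87.500 = 4.457 yr.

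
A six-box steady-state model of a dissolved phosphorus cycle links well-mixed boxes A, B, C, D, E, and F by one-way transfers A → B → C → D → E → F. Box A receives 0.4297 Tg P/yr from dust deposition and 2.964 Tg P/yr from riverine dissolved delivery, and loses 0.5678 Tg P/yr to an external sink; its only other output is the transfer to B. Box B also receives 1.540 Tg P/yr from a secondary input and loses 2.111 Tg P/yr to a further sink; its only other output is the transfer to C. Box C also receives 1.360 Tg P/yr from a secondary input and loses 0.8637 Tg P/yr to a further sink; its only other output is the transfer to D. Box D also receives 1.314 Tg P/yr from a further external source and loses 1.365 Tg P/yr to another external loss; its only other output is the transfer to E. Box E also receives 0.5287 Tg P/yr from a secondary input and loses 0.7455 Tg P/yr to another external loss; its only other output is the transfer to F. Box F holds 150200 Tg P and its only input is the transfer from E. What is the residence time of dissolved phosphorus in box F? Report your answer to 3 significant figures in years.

Box A: F(A→B) = (0.4297 + 2.964) − 0.5678 = 2.8259 Tg P/yr.
Box B: F(B→C) = (2.8259 + 1.540) − 2.111 = 2.2549 Tg P/yr.
Box C: F(C→D) = (2.2549 + 1.360) − 0.8637 = 2.7512 Tg P/yr.
Box D: F(D→E) = (2.7512 + 1.314) − 1.365 = 2.7002 Tg P/yr.
Box E: F(E→F) = (2.7002 + 0.5287) − 0.7455 = 2.4834 Tg P/yr.
Box F throughput = its input = 2.4834 Tg P/yr; τ = 150200 / 2.4834 = 60480 yr.

60500 yr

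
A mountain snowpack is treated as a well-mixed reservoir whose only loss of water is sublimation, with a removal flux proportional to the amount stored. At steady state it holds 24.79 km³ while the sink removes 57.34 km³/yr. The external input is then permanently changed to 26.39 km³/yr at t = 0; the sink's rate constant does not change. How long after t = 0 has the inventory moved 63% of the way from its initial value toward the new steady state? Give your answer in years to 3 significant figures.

τ = M₀/F₀ = 24.79/57.34 = 0.4323 yr.
The remaining gap fraction is e^(−t/τ); 63% covered ⇒ e^(−t/τ) = 0.370.
t = −τ ln(0.370) = 0.4323 × 0.9943 = 0.4298 yr.

0.430 yr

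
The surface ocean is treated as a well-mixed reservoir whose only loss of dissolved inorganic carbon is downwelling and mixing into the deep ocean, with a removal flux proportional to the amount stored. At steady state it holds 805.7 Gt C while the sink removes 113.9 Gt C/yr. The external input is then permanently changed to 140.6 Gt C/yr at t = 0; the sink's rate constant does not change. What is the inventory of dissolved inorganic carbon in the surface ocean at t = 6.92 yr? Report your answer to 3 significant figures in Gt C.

924 Gt C

Residence time τ = M₀/F₀ = 7.074 yr. The eventual steady state is M_∞ = M₀·(F₁/F₀) = 805.7 × 140.6/113.9 = 994.57 Gt C.
The anomaly ΔM(t) = M(t) − M_∞ decays as ΔM₀·e^(−t/τ) with ΔM₀ = 805.7 − 994.57 = −188.9 Gt C.
At t = 6.92 yr, e^(−t/τ) = e^(−0.9783) = 0.3760, so ΔM = −71.01 Gt C and M = 994.57 − 71.01 = 923.56 Gt C.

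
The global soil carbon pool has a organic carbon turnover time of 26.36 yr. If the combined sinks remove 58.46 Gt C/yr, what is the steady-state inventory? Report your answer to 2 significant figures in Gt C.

1500 Gt C

τ = M/F ⇒ M = τ × F = 26.36 × 58.46 = 1541 Gt C.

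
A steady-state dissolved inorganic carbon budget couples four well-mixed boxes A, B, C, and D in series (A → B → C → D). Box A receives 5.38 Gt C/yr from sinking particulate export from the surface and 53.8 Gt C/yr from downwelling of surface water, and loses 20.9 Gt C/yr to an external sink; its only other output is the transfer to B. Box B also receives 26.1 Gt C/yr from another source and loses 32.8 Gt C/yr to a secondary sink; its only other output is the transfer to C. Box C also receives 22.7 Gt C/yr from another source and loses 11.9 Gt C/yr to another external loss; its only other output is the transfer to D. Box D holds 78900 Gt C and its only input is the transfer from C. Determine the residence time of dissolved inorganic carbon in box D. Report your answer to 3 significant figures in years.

Box A: F(A→B) = (5.38 + 53.8) − 20.9 = 38.280 Gt C/yr.
Box B: F(B→C) = (38.280 + 26.1) − 32.8 = 31.580 Gt C/yr.
Box C: F(C→D) = (31.580 + 22.7) − 11.9 = 42.380 Gt C/yr.
Box D throughput = its input = 42.380 Gt C/yr; τ = 78900 / 42.380 = 1862 yr.

1860 yr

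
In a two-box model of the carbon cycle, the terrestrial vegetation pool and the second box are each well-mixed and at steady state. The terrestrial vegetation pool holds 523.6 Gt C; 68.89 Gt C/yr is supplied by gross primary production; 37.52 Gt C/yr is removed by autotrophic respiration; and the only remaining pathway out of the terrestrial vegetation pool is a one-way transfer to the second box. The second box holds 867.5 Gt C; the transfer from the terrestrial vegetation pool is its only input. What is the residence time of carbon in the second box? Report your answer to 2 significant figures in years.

Balance the terrestrial vegetation pool: ΣF_in = 68.890 Gt C/yr.
Transfer to the second box = ΣF_in − (37.52) = 31.370 Gt C/yr.
At steady state the output of the second box equals its input, 31.370 Gt C/yr.
τ = M / F = 867.5 / 31.370 = 27.65 yr.

28 yr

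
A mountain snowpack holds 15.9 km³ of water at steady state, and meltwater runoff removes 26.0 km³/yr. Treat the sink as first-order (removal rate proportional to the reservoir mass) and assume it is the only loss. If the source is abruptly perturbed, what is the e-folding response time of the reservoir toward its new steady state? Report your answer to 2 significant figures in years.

0.61 yr

For a linear reservoir the response time equals the residence time τ = M/F.
τ = 15.9 / 26.0 = 0.6115 yr.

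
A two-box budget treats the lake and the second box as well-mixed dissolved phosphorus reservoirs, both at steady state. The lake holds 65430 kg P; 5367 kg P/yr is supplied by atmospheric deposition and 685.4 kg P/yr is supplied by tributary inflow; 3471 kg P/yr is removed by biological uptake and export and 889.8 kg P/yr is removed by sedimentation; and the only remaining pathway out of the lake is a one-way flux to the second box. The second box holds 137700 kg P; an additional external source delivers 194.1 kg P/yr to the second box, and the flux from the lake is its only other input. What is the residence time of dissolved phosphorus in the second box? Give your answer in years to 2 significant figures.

73 yr

Balance the lake: ΣF_in = 5367 + 685.4 = 6052.4 kg P/yr.
Flux to the second box = ΣF_in − (3471 + 889.8) = 1691.6 kg P/yr.
Total input to the second box = 1691.6 + 194.1 = 1885.7 kg P/yr; at steady state this equals its total output.
τ = M / F = 137700 / 1885.7 = 73.02 yr.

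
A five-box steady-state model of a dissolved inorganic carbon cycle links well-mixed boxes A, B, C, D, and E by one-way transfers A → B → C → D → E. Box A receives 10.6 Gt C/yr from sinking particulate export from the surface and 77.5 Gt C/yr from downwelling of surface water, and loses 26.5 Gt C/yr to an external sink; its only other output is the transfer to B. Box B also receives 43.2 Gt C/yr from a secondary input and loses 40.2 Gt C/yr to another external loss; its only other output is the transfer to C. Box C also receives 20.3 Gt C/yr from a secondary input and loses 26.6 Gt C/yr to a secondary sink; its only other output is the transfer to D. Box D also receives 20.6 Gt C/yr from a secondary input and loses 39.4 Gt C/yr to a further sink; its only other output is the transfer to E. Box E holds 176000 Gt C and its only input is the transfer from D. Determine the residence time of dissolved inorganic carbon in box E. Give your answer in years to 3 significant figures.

Box A: F(A→B) = (10.6 + 77.5) − 26.5 = 61.600 Gt C/yr.
Box B: F(B→C) = (61.600 + 43.2) − 40.2 = 64.600 Gt C/yr.
Box C: F(C→D) = (64.600 + 20.3) − 26.6 = 58.300 Gt C/yr.
Box D: F(D→E) = (58.300 + 20.6) − 39.4 = 39.500 Gt C/yr.
Box E throughput = its input = 39.500 Gt C/yr; τ = 176000 / 39.500 = 4456 yr.

4460 yr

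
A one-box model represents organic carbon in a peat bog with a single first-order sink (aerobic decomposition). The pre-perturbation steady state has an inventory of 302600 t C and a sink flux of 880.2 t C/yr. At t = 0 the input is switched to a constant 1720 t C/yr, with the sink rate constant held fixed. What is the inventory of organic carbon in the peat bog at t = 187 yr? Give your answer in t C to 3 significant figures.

424000 t C

τ = M₀/F₀ = 302600/880.2 = 343.8 yr; rate constant k = 1/τ.
New steady state M_∞ = F₁/k = F₁·τ = 1720 × 343.8 = 591310 t C.
M(t) = M_∞ + (M₀ − M_∞)·e^(−t/τ); t/τ = 187/343.8 = 0.5439, so e^(−t/τ) = 0.5805.
M(t) = 591310 − 288700 × 0.5805 = 423730 t C.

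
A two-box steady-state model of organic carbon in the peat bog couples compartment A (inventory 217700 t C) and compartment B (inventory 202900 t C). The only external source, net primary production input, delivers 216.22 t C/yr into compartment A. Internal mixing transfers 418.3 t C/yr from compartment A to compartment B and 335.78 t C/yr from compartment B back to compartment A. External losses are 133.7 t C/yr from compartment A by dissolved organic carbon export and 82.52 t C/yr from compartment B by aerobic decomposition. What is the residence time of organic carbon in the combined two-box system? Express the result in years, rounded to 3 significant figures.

For the system as a whole, the A↔B exchange is internal and contributes nothing to the throughput; only the external sinks remove mass.
M_total = 217700 + 202900 = 420600 t C.
ΣF_external_out = 133.7 + 82.52 = 216.22 t C/yr.
τ = M_total / ΣF_ext = 420600 / 216.22 = 1945 yr.

1950 yr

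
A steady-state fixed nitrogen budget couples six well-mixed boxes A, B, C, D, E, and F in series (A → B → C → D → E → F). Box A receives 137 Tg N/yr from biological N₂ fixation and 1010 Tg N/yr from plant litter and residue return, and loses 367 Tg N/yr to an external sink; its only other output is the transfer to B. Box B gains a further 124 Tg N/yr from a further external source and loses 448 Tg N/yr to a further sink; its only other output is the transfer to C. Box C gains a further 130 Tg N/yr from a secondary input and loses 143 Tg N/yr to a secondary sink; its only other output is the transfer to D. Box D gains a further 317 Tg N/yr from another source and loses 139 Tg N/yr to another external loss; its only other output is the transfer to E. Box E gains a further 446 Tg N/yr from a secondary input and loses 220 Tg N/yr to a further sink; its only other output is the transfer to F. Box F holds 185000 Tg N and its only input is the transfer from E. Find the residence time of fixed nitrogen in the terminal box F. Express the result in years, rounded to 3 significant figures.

218 yr

Box A: F(A→B) = (137 + 1010) − 367 = 780.00 Tg N/yr.
Box B: F(B→C) = (780.00 + 124) − 448 = 456.00 Tg N/yr.
Box C: F(C→D) = (456.00 + 130) − 143 = 443.00 Tg N/yr.
Box D: F(D→E) = (443.00 + 317) − 139 = 621.00 Tg N/yr.
Box E: F(E→F) = (621.00 + 446) − 220 = 847.00 Tg N/yr.
Box F throughput = its input = 847.00 Tg N/yr; τ = 185000 / 847.00 = 218.4 yr.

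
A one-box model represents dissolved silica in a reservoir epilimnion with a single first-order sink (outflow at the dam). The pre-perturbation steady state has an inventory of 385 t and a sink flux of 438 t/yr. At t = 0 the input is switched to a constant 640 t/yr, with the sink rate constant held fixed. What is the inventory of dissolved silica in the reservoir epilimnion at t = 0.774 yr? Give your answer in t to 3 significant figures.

Residence time τ = M₀/F₀ = 0.8790 yr. The eventual steady state is M_∞ = M₀·(F₁/F₀) = 385 × 640/438 = 562.56 t.
The anomaly ΔM(t) = M(t) − M_∞ decays as ΔM₀·e^(−t/τ) with ΔM₀ = 385 − 562.56 = −177.6 t.
At t = 0.774 yr, e^(−t/τ) = e^(−0.8806) = 0.4146, so ΔM = −73.61 t and M = 562.56 − 73.61 = 488.95 t.

489 t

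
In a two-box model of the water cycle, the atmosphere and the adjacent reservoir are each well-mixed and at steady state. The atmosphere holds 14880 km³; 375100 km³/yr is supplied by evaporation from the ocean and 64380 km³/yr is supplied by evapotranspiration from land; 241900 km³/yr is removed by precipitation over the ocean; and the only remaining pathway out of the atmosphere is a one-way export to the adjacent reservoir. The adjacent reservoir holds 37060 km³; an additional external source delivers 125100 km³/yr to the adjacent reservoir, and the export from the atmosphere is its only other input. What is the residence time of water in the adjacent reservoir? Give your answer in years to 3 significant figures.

Balance the atmosphere: ΣF_in = 375100 + 64380 = 439480 km³/yr.
Export to the adjacent reservoir = ΣF_in − (241900) = 197580 km³/yr.
Total input to the adjacent reservoir = 197580 + 125100 = 322680 km³/yr; at steady state this equals its total output.
τ = M / F = 37060 / 322680 = 0.1149 yr.

0.115 yr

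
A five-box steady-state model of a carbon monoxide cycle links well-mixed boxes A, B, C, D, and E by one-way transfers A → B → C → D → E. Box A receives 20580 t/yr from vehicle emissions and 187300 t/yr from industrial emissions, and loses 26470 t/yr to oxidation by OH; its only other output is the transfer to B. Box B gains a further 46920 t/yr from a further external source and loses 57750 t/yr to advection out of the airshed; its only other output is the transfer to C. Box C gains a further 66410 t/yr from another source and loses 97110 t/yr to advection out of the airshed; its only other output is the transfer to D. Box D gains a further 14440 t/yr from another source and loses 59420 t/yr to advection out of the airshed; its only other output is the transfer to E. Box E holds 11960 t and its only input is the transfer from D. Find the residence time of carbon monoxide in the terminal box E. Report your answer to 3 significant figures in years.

Box A: F(A→B) = (20580 + 187300) − 26470 = 181410 t/yr.
Box B: F(B→C) = (181410 + 46920) − 57750 = 170580 t/yr.
Box C: F(C→D) = (170580 + 66410) − 97110 = 139880 t/yr.
Box D: F(D→E) = (139880 + 14440) − 59420 = 94900 t/yr.
Box E throughput = its input = 94900 t/yr; τ = 11960 / 94900 = 0.1260 yr.

0.126 yr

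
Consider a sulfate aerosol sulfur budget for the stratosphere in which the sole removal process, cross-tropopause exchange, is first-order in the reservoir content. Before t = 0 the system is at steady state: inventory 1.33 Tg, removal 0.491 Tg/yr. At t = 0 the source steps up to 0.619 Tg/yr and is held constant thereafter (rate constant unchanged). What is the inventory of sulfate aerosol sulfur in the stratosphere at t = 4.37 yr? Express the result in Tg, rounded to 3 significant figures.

Residence time τ = M₀/F₀ = 2.709 yr. The eventual steady state is M_∞ = M₀·(F₁/F₀) = 1.33 × 0.619/0.491 = 1.6767 Tg.
The anomaly ΔM(t) = M(t) − M_∞ decays as ΔM₀·e^(−t/τ) with ΔM₀ = 1.33 − 1.6767 = −0.3467 Tg.
At t = 4.37 yr, e^(−t/τ) = e^(−1.613) = 0.1992, so ΔM = −0.06908 Tg and M = 1.6767 − 0.06908 = 1.6076 Tg.

1.61 Tg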